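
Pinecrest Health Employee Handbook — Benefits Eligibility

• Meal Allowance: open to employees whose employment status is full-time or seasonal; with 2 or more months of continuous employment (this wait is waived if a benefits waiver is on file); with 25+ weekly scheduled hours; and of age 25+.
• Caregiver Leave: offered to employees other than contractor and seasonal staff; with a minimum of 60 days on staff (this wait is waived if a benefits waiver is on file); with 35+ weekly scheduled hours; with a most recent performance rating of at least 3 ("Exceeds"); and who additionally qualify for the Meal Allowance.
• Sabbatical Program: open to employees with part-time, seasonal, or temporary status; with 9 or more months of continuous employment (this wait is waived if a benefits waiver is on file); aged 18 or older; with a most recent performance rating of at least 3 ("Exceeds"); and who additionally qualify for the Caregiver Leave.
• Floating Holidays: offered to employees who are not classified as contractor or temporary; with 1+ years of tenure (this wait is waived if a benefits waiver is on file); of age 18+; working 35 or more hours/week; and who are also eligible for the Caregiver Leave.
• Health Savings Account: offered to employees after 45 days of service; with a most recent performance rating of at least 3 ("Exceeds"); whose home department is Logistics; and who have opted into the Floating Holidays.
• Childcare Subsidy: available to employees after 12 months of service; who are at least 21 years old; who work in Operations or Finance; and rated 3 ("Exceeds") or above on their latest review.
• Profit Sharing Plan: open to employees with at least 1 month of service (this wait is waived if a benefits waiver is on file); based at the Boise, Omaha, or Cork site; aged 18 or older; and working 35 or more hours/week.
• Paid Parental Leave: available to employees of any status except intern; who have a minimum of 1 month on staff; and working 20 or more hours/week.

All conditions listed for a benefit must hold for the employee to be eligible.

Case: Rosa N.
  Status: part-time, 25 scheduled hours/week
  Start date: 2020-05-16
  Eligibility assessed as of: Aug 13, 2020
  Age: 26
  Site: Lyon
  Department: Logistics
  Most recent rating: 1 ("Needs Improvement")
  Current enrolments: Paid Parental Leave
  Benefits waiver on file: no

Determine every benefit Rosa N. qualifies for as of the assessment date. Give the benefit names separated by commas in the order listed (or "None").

Service from 2020-05-16 to Aug 13, 2020: 89 days.
Meal Allowance — status part-time ✗ (requires full-time or seasonal) → not eligible.
Caregiver Leave — status part-time ✓ (not excluded); no waiver, service 89 days ≥ 60 days ✓; 25 hrs/wk < 35 ✗ → not eligible.
Sabbatical Program — status part-time ✓; no waiver, service 89 days < 9 months (≈270 days) ✗ → not eligible.
Floating Holidays — status part-time ✓ (not excluded); no waiver, service 89 days < 1 year (≈365 days) ✗ → not eligible.
Health Savings Account — service 89 days ≥ 45 days ✓; rating 1 < 3 ✗ → not eligible.
Childcare Subsidy — service 89 days < 12 months (≈360 days) ✗ → not eligible.
Profit Sharing Plan — no waiver, service 89 days ≥ 1 month (≈30 days) ✓; site Lyon ✗ (not Boise, Omaha, or Cork) → not eligible.
Paid Parental Leave — status part-time ✓ (not excluded); service 89 days ≥ 1 month (≈30 days) ✓; 25 hrs/wk ≥ 20 ✓ → eligible.

Paid Parental Leave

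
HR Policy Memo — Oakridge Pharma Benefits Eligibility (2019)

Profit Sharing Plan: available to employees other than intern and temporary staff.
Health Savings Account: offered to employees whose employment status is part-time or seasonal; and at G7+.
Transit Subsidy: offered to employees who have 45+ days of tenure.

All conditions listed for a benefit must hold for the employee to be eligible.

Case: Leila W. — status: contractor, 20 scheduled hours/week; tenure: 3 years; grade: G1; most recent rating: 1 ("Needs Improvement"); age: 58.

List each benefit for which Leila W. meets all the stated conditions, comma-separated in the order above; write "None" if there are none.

Profit Sharing Plan, Transit Subsidy

Profit Sharing Plan — status contractor ✓ (not excluded) → eligible.
Health Savings Account — status contractor ✗ (requires part-time or seasonal) → not eligible.
Transit Subsidy — service 3 years ≥ 45 days ✓ → eligible.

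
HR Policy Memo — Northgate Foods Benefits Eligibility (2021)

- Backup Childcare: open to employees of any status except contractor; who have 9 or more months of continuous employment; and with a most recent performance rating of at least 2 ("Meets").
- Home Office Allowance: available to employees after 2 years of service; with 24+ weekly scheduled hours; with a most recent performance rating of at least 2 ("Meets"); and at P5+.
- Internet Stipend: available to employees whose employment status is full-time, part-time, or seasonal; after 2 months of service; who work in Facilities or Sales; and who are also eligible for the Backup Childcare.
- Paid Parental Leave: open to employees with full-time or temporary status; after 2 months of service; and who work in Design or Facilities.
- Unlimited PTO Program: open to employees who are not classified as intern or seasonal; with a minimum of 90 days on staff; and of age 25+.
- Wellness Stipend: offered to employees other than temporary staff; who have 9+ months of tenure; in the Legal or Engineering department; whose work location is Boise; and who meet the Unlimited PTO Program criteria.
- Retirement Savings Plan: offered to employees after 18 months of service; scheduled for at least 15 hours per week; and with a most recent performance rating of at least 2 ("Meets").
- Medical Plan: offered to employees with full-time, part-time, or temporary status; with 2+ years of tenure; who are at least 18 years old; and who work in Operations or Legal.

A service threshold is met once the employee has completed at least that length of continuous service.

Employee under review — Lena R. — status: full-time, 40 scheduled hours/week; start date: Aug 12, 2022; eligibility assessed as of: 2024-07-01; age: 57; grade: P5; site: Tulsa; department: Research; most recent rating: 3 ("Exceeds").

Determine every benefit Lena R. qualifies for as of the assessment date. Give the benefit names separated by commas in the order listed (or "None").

Service from Aug 12, 2022 to 2024-07-01: 689 days.
Backup Childcare — status full-time ✓ (not excluded); service 689 days ≥ 9 months (≈270 days) ✓; rating 3 ≥ 2 ✓ → eligible.
Home Office Allowance — service 689 days < 2 years (≈730 days) ✗ → not eligible.
Internet Stipend — status full-time ✓; service 689 days ≥ 2 months (≈60 days) ✓; dept Research ✗ → not eligible.
Paid Parental Leave — status full-time ✓; service 689 days ≥ 2 months (≈60 days) ✓; dept Research ✗ → not eligible.
Unlimited PTO Program — status full-time ✓ (not excluded); service 689 days ≥ 90 days ✓; age 57 ≥ 25 ✓ → eligible.
Wellness Stipend — status full-time ✓ (not excluded); service 689 days ≥ 9 months (≈270 days) ✓; dept Research ✗ → not eligible.
Retirement Savings Plan — service 689 days ≥ 18 months (≈540 days) ✓; 40 hrs/wk ≥ 15 ✓; rating 3 ≥ 2 ✓ → eligible.
Medical Plan — status full-time ✓; service 689 days < 2 years (≈730 days) ✗ → not eligible.

Backup Childcare, Unlimited PTO Program, Retirement Savings Plan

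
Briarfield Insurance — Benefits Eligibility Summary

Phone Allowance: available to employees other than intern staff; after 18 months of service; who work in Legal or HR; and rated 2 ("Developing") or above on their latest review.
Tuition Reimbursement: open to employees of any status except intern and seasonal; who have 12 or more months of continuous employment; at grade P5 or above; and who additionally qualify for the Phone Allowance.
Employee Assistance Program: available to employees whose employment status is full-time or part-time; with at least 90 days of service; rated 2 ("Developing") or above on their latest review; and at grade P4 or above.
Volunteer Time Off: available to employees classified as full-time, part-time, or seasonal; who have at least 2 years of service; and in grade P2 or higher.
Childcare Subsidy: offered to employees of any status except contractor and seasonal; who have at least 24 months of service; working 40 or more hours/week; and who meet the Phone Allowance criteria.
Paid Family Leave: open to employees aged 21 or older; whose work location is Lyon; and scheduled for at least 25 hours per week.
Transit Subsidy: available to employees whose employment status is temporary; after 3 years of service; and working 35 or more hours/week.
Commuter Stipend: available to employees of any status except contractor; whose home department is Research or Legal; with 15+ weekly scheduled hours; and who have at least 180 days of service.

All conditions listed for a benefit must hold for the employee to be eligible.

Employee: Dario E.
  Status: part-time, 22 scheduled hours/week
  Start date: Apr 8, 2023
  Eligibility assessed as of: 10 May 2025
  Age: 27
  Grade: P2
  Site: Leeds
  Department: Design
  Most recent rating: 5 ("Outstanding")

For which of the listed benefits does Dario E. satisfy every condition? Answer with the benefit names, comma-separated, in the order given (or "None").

Service from Apr 8, 2023 to 10 May 2025: 763 days.
Phone Allowance — status part-time ✓ (not excluded); service 763 days ≥ 18 months (≈540 days) ✓; dept Design ✗ → not eligible.
Tuition Reimbursement — status part-time ✓ (not excluded); service 763 days ≥ 12 months (≈360 days) ✓; grade P2 < P5 ✗ → not eligible.
Employee Assistance Program — status part-time ✓; service 763 days ≥ 90 days ✓; rating 5 ≥ 2 ✓; grade P2 < P4 ✗ → not eligible.
Volunteer Time Off — status part-time ✓; service 763 days ≥ 2 years (≈730 days) ✓; grade P2 ≥ P2 ✓ → eligible.
Childcare Subsidy — status part-time ✓ (not excluded); service 763 days ≥ 24 months (≈720 days) ✓; 22 hrs/wk < 40 ✗ → not eligible.
Paid Family Leave — age 27 ≥ 21 ✓; site Leeds ✗ (not Lyon) → not eligible.
Transit Subsidy — status part-time ✗ (requires temporary) → not eligible.
Commuter Stipend — status part-time ✓ (not excluded); dept Design ✗ → not eligible.

Volunteer Time Off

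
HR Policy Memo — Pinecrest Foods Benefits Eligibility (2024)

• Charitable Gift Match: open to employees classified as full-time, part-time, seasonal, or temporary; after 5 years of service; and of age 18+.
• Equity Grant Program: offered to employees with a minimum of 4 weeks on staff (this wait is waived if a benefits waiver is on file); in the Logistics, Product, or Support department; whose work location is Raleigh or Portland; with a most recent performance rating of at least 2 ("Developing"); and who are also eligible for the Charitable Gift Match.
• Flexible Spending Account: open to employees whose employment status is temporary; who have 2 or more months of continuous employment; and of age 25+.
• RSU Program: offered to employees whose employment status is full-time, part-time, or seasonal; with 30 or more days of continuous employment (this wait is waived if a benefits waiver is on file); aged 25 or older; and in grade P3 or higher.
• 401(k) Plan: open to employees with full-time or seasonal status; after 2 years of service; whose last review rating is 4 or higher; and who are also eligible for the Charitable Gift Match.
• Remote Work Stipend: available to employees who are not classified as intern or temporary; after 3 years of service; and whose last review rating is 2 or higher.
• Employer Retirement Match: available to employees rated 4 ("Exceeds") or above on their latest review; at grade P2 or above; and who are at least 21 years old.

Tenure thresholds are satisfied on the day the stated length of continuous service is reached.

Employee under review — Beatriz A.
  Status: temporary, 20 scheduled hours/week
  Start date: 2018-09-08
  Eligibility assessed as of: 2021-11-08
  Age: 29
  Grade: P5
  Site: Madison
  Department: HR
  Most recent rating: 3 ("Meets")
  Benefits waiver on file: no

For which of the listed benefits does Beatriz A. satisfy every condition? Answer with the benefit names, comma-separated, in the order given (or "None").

Service from 2018-09-08 to 2021-11-08: 1157 days.
Charitable Gift Match — status temporary ✓; service 1157 days < 5 years (≈1825 days) ✗ → not eligible.
Equity Grant Program — no waiver, service 1157 days ≥ 4 weeks (≈28 days) ✓; dept HR ✗ → not eligible.
Flexible Spending Account — status temporary ✓; service 1157 days ≥ 2 months (≈60 days) ✓; age 29 ≥ 25 ✓ → eligible.
RSU Program — status temporary ✗ (requires full-time, part-time, or seasonal) → not eligible.
401(k) Plan — status temporary ✗ (requires full-time or seasonal) → not eligible.
Remote Work Stipend — status temporary ✗ (excluded) → not eligible.
Employer Retirement Match — rating 3 < 4 ✗ → not eligible.

Flexible Spending Account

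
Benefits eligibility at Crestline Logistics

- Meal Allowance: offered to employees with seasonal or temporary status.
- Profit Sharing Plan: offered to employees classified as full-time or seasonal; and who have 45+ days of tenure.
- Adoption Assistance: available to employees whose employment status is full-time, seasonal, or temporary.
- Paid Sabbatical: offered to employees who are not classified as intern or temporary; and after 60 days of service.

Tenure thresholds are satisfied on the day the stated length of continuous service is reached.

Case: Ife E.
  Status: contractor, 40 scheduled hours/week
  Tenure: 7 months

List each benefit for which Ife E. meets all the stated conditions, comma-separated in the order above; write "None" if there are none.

Meal Allowance — status contractor ✗ (requires seasonal or temporary) → not eligible.
Profit Sharing Plan — status contractor ✗ (requires full-time or seasonal) → not eligible.
Adoption Assistance — status contractor ✗ (requires full-time, seasonal, or temporary) → not eligible.
Paid Sabbatical — status contractor ✓ (not excluded); service 7 months ≥ 60 days ✓ → eligible.

Paid Sabbatical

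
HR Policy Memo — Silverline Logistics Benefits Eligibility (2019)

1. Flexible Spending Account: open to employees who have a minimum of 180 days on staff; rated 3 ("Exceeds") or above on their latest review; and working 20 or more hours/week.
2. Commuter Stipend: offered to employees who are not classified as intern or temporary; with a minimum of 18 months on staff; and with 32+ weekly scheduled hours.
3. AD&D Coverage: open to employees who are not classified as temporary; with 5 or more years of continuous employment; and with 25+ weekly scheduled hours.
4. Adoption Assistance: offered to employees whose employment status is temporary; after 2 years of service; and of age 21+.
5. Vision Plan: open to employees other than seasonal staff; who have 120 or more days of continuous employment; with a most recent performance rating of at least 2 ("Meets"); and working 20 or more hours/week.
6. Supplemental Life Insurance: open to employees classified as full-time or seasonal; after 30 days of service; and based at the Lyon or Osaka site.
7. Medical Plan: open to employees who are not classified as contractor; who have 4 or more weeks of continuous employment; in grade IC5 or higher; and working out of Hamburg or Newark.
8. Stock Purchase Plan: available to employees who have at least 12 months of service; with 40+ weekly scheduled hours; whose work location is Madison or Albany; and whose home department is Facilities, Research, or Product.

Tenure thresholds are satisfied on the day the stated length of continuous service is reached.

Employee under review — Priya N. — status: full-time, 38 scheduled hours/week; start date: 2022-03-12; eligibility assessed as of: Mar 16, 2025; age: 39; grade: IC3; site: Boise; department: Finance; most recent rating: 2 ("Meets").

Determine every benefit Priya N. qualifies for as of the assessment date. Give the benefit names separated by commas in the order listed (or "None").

Service from 2022-03-12 to Mar 16, 2025: 1100 days.
Flexible Spending Account — service 1100 days ≥ 180 days ✓; rating 2 < 3 ✗ → not eligible.
Commuter Stipend — status full-time ✓ (not excluded); service 1100 days ≥ 18 months (≈540 days) ✓; 38 hrs/wk ≥ 32 ✓ → eligible.
AD&D Coverage — status full-time ✓ (not excluded); service 1100 days < 5 years (≈1825 days) ✗ → not eligible.
Adoption Assistance — status full-time ✗ (requires temporary) → not eligible.
Vision Plan — status full-time ✓ (not excluded); service 1100 days ≥ 120 days ✓; rating 2 ≥ 2 ✓; 38 hrs/wk ≥ 20 ✓ → eligible.
Supplemental Life Insurance — status full-time ✓; service 1100 days ≥ 30 days ✓; site Boise ✗ (not Lyon or Osaka) → not eligible.
Medical Plan — status full-time ✓ (not excluded); service 1100 days ≥ 4 weeks (≈28 days) ✓; grade IC3 < IC5 ✗ → not eligible.
Stock Purchase Plan — service 1100 days ≥ 12 months (≈360 days) ✓; 38 hrs/wk < 40 ✗ → not eligible.

Commuter Stipend, Vision Plan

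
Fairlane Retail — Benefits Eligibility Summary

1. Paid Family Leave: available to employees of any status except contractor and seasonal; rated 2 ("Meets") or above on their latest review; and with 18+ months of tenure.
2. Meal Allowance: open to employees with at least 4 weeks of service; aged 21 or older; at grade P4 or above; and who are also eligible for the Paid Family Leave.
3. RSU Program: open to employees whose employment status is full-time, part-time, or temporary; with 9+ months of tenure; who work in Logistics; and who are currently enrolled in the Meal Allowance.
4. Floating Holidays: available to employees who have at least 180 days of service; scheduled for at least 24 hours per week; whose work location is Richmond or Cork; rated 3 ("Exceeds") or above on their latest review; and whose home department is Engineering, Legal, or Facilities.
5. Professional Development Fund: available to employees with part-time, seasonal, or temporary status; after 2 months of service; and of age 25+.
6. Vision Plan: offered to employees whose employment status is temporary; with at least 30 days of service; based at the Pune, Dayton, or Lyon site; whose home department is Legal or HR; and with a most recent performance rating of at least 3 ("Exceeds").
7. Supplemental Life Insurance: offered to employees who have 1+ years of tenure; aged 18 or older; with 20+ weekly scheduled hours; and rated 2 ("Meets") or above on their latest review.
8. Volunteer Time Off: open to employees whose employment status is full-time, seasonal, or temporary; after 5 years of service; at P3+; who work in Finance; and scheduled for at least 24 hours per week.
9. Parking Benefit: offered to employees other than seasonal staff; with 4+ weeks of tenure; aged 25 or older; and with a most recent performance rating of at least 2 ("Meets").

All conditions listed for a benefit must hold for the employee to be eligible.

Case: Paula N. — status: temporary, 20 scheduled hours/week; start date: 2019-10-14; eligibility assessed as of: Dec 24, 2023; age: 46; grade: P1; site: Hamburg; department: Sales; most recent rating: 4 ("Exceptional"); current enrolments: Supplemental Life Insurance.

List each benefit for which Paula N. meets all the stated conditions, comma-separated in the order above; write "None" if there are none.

Paid Family Leave, Professional Development Fund, Supplemental Life Insurance, Parking Benefit

Service from 2019-10-14 to Dec 24, 2023: 1532 days.
Paid Family Leave — status temporary ✓ (not excluded); rating 4 ≥ 2 ✓; service 1532 days ≥ 18 months (≈540 days) ✓ → eligible.
Meal Allowance — service 1532 days ≥ 4 weeks (≈28 days) ✓; age 46 ≥ 21 ✓; grade P1 < P4 ✗ → not eligible.
RSU Program — status temporary ✓; service 1532 days ≥ 9 months (≈270 days) ✓; dept Sales ✗ → not eligible.
Floating Holidays — service 1532 days ≥ 180 days ✓; 20 hrs/wk < 24 ✗ → not eligible.
Professional Development Fund — status temporary ✓; service 1532 days ≥ 2 months (≈60 days) ✓; age 46 ≥ 25 ✓ → eligible.
Vision Plan — status temporary ✓; service 1532 days ≥ 30 days ✓; site Hamburg ✗ (not Pune, Dayton, or Lyon) → not eligible.
Supplemental Life Insurance — service 1532 days ≥ 1 year (≈365 days) ✓; age 46 ≥ 18 ✓; 20 hrs/wk ≥ 20 ✓; rating 4 ≥ 2 ✓ → eligible.
Volunteer Time Off — status temporary ✓; service 1532 days < 5 years (≈1825 days) ✗ → not eligible.
Parking Benefit — status temporary ✓ (not excluded); service 1532 days ≥ 4 weeks (≈28 days) ✓; age 46 ≥ 25 ✓; rating 4 ≥ 2 ✓ → eligible.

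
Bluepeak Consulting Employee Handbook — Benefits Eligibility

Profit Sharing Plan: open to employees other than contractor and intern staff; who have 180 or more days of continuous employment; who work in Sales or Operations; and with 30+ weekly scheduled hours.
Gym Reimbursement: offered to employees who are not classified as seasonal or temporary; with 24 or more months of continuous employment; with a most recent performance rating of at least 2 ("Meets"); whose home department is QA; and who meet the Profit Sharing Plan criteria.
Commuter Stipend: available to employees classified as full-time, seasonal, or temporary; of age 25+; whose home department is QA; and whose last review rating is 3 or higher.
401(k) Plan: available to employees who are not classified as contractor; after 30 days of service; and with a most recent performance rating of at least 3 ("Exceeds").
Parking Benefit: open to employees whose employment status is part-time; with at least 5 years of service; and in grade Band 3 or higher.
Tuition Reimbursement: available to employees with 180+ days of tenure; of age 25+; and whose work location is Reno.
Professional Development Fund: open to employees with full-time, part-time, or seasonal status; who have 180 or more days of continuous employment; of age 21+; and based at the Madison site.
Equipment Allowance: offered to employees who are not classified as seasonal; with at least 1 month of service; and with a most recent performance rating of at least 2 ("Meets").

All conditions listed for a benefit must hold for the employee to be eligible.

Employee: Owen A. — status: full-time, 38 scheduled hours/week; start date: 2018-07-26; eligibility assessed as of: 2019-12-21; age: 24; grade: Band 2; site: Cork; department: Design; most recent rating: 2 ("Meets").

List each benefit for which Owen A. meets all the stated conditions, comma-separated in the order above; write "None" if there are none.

Service from 2018-07-26 to 2019-12-21: 513 days.
Profit Sharing Plan — status full-time ✓ (not excluded); service 513 days ≥ 180 days ✓; dept Design ✗ → not eligible.
Gym Reimbursement — status full-time ✓ (not excluded); service 513 days < 24 months (≈720 days) ✗ → not eligible.
Commuter Stipend — status full-time ✓; age 24 < 25 ✗ → not eligible.
401(k) Plan — status full-time ✓ (not excluded); service 513 days ≥ 30 days ✓; rating 2 < 3 ✗ → not eligible.
Parking Benefit — status full-time ✗ (requires part-time) → not eligible.
Tuition Reimbursement — service 513 days ≥ 180 days ✓; age 24 < 25 ✗ → not eligible.
Professional Development Fund — status full-time ✓; service 513 days ≥ 180 days ✓; age 24 ≥ 21 ✓; site Cork ✗ (not Madison) → not eligible.
Equipment Allowance — status full-time ✓ (not excluded); service 513 days ≥ 1 month (≈30 days) ✓; rating 2 ≥ 2 ✓ → eligible.

Equipment Allowance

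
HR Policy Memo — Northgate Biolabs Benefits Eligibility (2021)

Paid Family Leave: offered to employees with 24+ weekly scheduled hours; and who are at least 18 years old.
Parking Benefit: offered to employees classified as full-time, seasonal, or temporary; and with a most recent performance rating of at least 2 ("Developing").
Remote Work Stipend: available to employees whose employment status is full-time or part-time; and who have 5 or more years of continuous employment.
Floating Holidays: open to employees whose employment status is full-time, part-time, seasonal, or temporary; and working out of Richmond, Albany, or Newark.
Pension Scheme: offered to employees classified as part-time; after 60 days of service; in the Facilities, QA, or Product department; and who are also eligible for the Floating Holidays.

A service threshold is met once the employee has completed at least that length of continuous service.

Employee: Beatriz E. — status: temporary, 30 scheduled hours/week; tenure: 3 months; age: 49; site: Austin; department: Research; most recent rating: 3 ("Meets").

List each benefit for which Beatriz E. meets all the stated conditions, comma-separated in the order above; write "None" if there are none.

Paid Family Leave — 30 hrs/wk ≥ 24 ✓; age 49 ≥ 18 ✓ → eligible.
Parking Benefit — status temporary ✓; rating 3 ≥ 2 ✓ → eligible.
Remote Work Stipend — status temporary ✗ (requires full-time or part-time) → not eligible.
Floating Holidays — status temporary ✓; site Austin ✗ (not Richmond, Albany, or Newark) → not eligible.
Pension Scheme — status temporary ✗ (requires part-time) → not eligible.

Paid Family Leave, Parking Benefit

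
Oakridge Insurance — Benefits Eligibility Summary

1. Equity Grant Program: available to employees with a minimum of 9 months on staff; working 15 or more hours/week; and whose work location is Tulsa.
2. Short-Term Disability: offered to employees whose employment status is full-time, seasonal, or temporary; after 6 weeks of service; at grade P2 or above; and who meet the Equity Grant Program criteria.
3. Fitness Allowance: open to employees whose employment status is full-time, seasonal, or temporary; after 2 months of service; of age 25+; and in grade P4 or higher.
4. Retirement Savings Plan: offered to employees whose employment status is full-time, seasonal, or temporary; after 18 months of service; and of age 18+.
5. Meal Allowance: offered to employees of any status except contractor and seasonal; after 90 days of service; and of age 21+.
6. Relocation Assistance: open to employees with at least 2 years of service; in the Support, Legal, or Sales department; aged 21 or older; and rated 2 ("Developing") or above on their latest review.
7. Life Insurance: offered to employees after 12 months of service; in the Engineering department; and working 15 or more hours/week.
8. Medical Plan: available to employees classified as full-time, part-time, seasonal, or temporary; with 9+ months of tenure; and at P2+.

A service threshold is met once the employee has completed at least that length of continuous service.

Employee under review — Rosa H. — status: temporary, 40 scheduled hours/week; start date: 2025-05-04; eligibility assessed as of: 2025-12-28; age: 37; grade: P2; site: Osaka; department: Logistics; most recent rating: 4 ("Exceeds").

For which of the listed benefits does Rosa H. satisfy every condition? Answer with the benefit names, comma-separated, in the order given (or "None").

Meal Allowance

Service from 2025-05-04 to 2025-12-28: 238 days.
Equity Grant Program — service 238 days < 9 months (≈270 days) ✗ → not eligible.
Short-Term Disability — status temporary ✓; service 238 days ≥ 6 weeks (≈42 days) ✓; grade P2 ≥ P2 ✓; not eligible for Equity Grant Program ✗ → not eligible.
Fitness Allowance — status temporary ✓; service 238 days ≥ 2 months (≈60 days) ✓; age 37 ≥ 25 ✓; grade P2 < P4 ✗ → not eligible.
Retirement Savings Plan — status temporary ✓; service 238 days < 18 months (≈540 days) ✗ → not eligible.
Meal Allowance — status temporary ✓ (not excluded); service 238 days ≥ 90 days ✓; age 37 ≥ 21 ✓ → eligible.
Relocation Assistance — service 238 days < 2 years (≈730 days) ✗ → not eligible.
Life Insurance — service 238 days < 12 months (≈360 days) ✗ → not eligible.
Medical Plan — status temporary ✓; service 238 days < 9 months (≈270 days) ✗ → not eligible.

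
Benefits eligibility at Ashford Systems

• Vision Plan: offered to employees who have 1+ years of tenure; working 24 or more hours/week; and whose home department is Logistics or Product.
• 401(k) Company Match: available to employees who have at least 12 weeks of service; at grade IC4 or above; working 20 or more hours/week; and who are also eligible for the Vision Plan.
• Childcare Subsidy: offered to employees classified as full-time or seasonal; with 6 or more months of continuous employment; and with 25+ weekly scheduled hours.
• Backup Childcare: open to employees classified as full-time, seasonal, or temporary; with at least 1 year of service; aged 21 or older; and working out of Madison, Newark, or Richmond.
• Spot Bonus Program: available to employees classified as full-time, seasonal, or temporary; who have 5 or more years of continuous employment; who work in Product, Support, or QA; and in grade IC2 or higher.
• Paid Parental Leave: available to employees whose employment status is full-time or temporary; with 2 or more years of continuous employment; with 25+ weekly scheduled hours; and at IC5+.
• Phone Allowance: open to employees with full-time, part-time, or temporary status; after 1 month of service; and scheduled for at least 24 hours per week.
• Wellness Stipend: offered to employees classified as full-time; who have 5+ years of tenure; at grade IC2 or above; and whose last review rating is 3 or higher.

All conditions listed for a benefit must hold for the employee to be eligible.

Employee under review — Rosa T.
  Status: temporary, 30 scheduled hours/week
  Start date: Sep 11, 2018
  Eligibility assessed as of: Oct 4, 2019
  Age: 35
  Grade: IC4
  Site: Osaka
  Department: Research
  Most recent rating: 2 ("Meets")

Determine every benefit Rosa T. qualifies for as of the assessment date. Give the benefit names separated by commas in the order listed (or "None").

Service from Sep 11, 2018 to Oct 4, 2019: 388 days.
Vision Plan — service 388 days ≥ 1 year (≈365 days) ✓; 30 hrs/wk ≥ 24 ✓; dept Research ✗ → not eligible.
401(k) Company Match — service 388 days ≥ 12 weeks (≈84 days) ✓; grade IC4 ≥ IC4 ✓; 30 hrs/wk ≥ 20 ✓; not eligible for Vision Plan ✗ → not eligible.
Childcare Subsidy — status temporary ✗ (requires full-time or seasonal) → not eligible.
Backup Childcare — status temporary ✓; service 388 days ≥ 1 year (≈365 days) ✓; age 35 ≥ 21 ✓; site Osaka ✗ (not Madison, Newark, or Richmond) → not eligible.
Spot Bonus Program — status temporary ✓; service 388 days < 5 years (≈1825 days) ✗ → not eligible.
Paid Parental Leave — status temporary ✓; service 388 days < 2 years (≈730 days) ✗ → not eligible.
Phone Allowance — status temporary ✓; service 388 days ≥ 1 month (≈30 days) ✓; 30 hrs/wk ≥ 24 ✓ → eligible.
Wellness Stipend — status temporary ✗ (requires full-time) → not eligible.

Phone Allowance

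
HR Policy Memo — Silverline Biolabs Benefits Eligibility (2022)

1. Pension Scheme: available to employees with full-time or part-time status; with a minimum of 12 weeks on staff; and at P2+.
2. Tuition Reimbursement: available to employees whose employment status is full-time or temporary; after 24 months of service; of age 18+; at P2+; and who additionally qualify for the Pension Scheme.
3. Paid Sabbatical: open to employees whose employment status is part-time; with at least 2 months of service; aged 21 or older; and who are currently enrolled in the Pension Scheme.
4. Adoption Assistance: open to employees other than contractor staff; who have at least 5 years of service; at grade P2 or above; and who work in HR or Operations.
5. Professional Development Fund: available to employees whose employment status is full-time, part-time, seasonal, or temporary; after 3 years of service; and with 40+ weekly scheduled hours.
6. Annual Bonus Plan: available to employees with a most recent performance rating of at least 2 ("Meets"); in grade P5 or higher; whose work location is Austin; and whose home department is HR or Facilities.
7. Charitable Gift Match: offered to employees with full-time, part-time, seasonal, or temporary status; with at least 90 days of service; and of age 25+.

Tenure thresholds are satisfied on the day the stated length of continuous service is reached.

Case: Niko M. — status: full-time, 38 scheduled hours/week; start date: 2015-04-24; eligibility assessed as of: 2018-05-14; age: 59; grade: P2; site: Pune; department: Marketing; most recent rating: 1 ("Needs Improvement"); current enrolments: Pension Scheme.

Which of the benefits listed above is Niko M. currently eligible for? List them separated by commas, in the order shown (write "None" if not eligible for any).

Service from 2015-04-24 to 2018-05-14: 1116 days.
Pension Scheme — status full-time ✓; service 1116 days ≥ 12 weeks (≈84 days) ✓; grade P2 ≥ P2 ✓ → eligible.
Tuition Reimbursement — status full-time ✓; service 1116 days ≥ 24 months (≈720 days) ✓; age 59 ≥ 18 ✓; grade P2 ≥ P2 ✓; eligible for Pension Scheme ✓ → eligible.
Paid Sabbatical — status full-time ✗ (requires part-time) → not eligible.
Adoption Assistance — status full-time ✓ (not excluded); service 1116 days < 5 years (≈1825 days) ✗ → not eligible.
Professional Development Fund — status full-time ✓; service 1116 days ≥ 3 years (≈1095 days) ✓; 38 hrs/wk < 40 ✗ → not eligible.
Annual Bonus Plan — rating 1 < 2 ✗ → not eligible.
Charitable Gift Match — status full-time ✓; service 1116 days ≥ 90 days ✓; age 59 ≥ 25 ✓ → eligible.

Pension Scheme, Tuition Reimbursement, Charitable Gift Match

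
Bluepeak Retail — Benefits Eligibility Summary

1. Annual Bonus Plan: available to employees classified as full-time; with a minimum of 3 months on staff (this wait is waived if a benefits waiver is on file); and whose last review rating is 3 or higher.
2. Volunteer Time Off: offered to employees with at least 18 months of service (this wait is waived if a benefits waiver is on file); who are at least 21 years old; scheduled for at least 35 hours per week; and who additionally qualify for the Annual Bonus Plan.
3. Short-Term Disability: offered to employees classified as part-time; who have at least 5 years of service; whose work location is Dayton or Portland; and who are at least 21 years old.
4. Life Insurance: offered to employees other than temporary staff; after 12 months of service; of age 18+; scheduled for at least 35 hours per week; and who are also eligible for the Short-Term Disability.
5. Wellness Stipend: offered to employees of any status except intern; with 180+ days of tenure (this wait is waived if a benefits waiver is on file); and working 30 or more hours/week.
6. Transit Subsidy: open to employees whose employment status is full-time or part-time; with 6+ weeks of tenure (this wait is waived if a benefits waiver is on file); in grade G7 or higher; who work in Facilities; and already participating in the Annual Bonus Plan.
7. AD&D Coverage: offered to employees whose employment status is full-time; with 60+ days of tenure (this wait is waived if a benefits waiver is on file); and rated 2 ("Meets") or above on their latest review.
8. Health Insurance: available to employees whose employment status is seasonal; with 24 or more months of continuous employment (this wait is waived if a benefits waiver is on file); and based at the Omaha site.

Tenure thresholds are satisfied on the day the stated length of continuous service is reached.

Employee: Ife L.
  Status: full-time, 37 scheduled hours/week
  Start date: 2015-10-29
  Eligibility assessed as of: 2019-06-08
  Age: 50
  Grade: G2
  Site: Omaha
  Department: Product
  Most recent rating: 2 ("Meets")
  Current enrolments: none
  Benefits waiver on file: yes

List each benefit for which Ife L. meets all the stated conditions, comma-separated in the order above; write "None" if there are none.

Wellness Stipend, AD&D Coverage

Service from 2015-10-29 to 2019-06-08: 1318 days.
Annual Bonus Plan — status full-time ✓; benefits waiver on file ✓; rating 2 < 3 ✗ → not eligible.
Volunteer Time Off — benefits waiver on file ✓; age 50 ≥ 21 ✓; 37 hrs/wk ≥ 35 ✓; not eligible for Annual Bonus Plan ✗ → not eligible.
Short-Term Disability — status full-time ✗ (requires part-time) → not eligible.
Life Insurance — status full-time ✓ (not excluded); service 1318 days ≥ 12 months (≈360 days) ✓; age 50 ≥ 18 ✓; 37 hrs/wk ≥ 35 ✓; not eligible for Short-Term Disability ✗ → not eligible.
Wellness Stipend — status full-time ✓ (not excluded); benefits waiver on file ✓; 37 hrs/wk ≥ 30 ✓ → eligible.
Transit Subsidy — status full-time ✓; benefits waiver on file ✓; grade G2 < G7 ✗ → not eligible.
AD&D Coverage — status full-time ✓; benefits waiver on file ✓; rating 2 ≥ 2 ✓ → eligible.
Health Insurance — status full-time ✗ (requires seasonal) → not eligible.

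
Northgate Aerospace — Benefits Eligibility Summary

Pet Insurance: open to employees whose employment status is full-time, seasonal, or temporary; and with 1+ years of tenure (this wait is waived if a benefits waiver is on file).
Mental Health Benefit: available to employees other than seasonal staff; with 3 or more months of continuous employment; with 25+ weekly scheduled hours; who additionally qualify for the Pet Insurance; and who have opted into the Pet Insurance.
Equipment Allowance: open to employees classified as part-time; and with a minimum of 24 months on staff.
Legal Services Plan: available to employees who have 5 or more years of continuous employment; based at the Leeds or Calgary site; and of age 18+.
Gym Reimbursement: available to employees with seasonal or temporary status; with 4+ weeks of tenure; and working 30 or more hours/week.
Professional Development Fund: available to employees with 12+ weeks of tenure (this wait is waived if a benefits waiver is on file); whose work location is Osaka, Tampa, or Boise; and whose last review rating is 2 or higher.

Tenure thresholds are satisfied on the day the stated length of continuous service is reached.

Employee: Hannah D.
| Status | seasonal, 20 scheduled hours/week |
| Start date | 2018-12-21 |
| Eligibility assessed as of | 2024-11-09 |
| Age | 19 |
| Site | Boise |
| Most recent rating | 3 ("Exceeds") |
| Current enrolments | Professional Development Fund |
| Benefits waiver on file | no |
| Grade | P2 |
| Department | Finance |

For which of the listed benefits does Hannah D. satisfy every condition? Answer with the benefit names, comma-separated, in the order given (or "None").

Pet Insurance, Professional Development Fund

Service from 2018-12-21 to 2024-11-09: 2150 days.
Pet Insurance — status seasonal ✓; no waiver, service 2150 days ≥ 1 year (≈365 days) ✓ → eligible.
Mental Health Benefit — status seasonal ✗ (excluded) → not eligible.
Equipment Allowance — status seasonal ✗ (requires part-time) → not eligible.
Legal Services Plan — service 2150 days ≥ 5 years (≈1825 days) ✓; site Boise ✗ (not Leeds or Calgary) → not eligible.
Gym Reimbursement — status seasonal ✓; service 2150 days ≥ 4 weeks (≈28 days) ✓; 20 hrs/wk < 30 ✗ → not eligible.
Professional Development Fund — no waiver, service 2150 days ≥ 12 weeks (≈84 days) ✓; site Boise ✓; rating 3 ≥ 2 ✓ → eligible.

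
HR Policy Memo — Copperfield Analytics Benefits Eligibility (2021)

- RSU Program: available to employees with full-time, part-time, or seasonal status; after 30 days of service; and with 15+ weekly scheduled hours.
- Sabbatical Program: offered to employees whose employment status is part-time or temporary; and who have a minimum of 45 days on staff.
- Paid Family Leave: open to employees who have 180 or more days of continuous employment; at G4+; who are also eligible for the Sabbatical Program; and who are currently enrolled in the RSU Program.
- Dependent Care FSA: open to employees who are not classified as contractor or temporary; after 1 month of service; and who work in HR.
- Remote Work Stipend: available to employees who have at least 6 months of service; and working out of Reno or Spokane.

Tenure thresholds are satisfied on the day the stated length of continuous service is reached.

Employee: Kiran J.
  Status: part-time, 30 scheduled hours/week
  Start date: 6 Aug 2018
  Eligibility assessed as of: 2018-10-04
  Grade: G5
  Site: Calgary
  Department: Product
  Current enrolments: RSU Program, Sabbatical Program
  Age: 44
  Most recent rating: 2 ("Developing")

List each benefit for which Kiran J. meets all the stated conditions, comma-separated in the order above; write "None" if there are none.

RSU Program, Sabbatical Program

Service from 6 Aug 2018 to 2018-10-04: 59 days.
RSU Program — status part-time ✓; service 59 days ≥ 30 days ✓; 30 hrs/wk ≥ 15 ✓ → eligible.
Sabbatical Program — status part-time ✓; service 59 days ≥ 45 days ✓ → eligible.
Paid Family Leave — service 59 days < 180 days ✗ → not eligible.
Dependent Care FSA — status part-time ✓ (not excluded); service 59 days ≥ 1 month (≈30 days) ✓; dept Product ✗ → not eligible.
Remote Work Stipend — service 59 days < 6 months (≈180 days) ✗ → not eligible.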